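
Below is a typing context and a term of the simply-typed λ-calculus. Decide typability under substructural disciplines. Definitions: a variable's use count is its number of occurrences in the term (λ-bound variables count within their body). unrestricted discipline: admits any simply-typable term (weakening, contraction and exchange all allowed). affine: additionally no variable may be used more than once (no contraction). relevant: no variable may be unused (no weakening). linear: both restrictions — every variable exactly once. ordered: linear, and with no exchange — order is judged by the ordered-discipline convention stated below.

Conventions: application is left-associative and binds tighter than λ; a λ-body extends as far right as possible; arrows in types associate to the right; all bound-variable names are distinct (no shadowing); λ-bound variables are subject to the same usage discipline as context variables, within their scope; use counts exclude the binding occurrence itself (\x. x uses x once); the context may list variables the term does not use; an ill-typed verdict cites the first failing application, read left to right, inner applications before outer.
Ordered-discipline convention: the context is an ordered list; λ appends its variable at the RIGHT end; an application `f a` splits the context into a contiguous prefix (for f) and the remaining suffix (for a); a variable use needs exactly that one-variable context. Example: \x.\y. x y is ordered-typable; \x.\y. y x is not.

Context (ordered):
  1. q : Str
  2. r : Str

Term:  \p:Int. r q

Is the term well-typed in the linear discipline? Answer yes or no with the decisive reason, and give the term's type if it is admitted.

no — not simply typable
counts: q=1, r=1, p (λ-bound)=0
order of uses: r, q
typing: ill-typed: non-arrow in function slot: Str
across the five disciplines: ordered ✗, linear ✗, affine ✗, relevant ✗, unrestricted ✗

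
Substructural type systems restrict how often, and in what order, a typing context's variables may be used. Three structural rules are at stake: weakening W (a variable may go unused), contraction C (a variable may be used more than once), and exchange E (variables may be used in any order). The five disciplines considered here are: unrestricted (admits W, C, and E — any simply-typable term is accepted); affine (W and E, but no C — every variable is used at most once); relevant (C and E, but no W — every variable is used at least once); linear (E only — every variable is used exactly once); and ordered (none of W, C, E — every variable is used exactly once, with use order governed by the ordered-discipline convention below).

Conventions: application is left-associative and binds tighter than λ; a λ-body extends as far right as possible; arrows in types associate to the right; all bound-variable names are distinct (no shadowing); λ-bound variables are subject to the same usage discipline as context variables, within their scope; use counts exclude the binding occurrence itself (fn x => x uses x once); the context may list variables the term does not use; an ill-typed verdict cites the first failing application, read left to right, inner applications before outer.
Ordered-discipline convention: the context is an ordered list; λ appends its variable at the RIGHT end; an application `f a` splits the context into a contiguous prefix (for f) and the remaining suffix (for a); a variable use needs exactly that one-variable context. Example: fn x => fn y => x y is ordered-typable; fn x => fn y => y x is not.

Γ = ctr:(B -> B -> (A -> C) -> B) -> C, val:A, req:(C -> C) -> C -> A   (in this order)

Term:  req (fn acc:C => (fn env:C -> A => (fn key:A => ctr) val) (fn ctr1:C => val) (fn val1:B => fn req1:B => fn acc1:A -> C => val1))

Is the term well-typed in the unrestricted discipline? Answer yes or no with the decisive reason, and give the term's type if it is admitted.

yes — typability at C -> A is all that's needed; term : C -> A
use counts: ctr: 1; val: 2; req: 1; acc (bound): 0; env (bound): 0; key (bound): 0; ctr1 (bound): 0; val1 (bound): 1; req1 (bound): 0; acc1 (bound): 0
use order (left to right): req, ctr, val, val, val1
typing: well-typed at C -> A
per-discipline verdicts: ordered ✗, linear ✗, affine ✗, relevant ✗, unrestricted ✓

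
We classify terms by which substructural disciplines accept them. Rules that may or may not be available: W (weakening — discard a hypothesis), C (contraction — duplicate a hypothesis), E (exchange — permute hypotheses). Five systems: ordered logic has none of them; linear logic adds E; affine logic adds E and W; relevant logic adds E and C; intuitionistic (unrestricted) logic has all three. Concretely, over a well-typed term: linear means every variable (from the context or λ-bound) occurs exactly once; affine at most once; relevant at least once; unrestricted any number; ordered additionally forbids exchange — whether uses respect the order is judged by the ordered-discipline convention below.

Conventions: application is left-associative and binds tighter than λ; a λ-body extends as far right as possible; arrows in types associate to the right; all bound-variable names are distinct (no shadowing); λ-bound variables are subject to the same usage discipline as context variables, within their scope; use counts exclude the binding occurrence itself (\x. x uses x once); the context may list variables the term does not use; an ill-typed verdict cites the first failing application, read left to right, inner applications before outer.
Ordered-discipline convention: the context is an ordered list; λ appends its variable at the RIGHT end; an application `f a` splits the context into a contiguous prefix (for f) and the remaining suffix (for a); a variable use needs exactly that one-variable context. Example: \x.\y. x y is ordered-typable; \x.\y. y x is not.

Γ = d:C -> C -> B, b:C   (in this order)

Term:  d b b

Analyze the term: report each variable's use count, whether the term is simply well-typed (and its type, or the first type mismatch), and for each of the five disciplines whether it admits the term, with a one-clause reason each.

variable uses: d ×1; b ×2
uses in reading order: d, b, b
typing: well-typed at B
ordered: ✗, b ×2 used more than once (contraction)
linear: ✗, b ×2 used more than once (contraction)
affine: ✗, b ×2 used more than once (contraction)
relevant: ✓, none of d, b goes unused
unrestricted: ✓, type-checks (B) and nothing is barred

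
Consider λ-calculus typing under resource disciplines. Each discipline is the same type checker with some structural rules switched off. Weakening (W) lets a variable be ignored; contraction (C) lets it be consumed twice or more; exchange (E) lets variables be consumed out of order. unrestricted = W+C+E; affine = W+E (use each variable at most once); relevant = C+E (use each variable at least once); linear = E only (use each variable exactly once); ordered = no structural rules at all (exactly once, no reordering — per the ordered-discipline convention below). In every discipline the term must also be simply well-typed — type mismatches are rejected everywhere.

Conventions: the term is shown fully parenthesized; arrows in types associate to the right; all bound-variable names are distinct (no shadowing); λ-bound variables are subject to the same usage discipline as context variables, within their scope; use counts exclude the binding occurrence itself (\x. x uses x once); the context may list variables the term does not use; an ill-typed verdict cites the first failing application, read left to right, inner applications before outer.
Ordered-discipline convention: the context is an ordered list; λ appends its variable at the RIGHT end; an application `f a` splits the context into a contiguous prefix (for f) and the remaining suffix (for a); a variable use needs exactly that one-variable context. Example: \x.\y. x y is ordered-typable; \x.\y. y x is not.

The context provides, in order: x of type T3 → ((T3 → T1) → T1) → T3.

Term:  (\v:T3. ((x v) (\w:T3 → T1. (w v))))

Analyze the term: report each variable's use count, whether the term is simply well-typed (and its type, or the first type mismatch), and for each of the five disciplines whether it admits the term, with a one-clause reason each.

usage: x: 1, v [bound]: 2, w [bound]: 1
use order (left to right): x, v, w, v
typing: ✓ — T3 → T3
ordered ✗ (v ×2 used more than once (contraction))
linear ✗ (v ×2 used more than once (contraction))
affine ✗ (v ×2 used more than once (contraction))
relevant ✓ (x, v, w: all used, weakening unneeded)
unrestricted ✓ (typability at T3 → T3 is all that's needed)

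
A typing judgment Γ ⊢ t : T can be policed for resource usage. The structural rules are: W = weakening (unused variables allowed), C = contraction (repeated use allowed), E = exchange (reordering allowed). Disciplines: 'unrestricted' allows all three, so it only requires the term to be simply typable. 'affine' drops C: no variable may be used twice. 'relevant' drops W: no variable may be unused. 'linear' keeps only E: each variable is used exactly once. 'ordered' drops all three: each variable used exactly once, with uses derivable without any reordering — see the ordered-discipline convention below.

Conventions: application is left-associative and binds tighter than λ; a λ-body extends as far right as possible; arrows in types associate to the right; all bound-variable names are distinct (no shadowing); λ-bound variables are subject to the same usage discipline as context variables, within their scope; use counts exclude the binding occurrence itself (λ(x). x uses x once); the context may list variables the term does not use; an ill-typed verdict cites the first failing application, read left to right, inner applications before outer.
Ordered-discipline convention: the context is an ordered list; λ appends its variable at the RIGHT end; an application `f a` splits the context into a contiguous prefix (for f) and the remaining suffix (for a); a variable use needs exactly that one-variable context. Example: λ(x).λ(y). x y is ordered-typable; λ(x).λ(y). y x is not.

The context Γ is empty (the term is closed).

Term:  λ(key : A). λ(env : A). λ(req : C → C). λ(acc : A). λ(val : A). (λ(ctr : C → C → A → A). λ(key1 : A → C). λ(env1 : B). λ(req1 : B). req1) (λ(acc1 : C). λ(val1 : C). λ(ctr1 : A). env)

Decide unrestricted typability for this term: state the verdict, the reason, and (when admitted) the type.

yes — type-checks (A → A → (C → C) → A → A → (A → C) → B → B → B) and nothing is barred; term : A → A → (C → C) → A → A → (A → C) → B → B → B
use counts: key (bound): 0; env (bound): 1; req (bound): 0; acc (bound): 0; val (bound): 0; ctr (bound): 0; key1 (bound): 0; env1 (bound): 0; req1 (bound): 1; acc1 (bound): 0; val1 (bound): 0; ctr1 (bound): 0
left-to-right use order: req1, env
typing: well-typed — term : A → A → (C → C) → A → A → (A → C) → B → B → B
summary: ordered ✗ | linear ✗ | affine ✓ | relevant ✗ | unrestricted ✓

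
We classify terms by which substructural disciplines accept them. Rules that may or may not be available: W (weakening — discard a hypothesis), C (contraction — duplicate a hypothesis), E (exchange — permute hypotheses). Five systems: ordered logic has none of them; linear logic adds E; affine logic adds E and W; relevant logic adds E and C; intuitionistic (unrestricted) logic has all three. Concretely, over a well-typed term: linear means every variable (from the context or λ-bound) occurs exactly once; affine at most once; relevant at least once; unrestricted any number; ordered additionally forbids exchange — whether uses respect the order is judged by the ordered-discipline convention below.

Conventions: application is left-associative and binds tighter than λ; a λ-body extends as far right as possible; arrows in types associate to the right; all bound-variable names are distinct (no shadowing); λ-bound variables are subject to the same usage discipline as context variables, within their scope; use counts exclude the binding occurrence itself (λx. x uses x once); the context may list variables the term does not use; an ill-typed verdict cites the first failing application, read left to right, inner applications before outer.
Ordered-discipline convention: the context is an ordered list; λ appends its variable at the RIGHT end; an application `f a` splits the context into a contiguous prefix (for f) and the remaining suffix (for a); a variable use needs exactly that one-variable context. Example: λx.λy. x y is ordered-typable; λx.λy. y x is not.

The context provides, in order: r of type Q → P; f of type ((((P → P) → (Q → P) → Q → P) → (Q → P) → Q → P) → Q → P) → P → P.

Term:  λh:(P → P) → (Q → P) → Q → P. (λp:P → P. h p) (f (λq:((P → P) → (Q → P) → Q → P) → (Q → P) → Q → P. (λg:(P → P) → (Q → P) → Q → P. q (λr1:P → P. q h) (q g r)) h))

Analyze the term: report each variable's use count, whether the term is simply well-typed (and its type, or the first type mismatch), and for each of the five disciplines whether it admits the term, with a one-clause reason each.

counts: r: 1×; f: 1×; h (λ-bound): 3×; p (λ-bound): 1×; q (λ-bound): 3×; g (λ-bound): 1×; r1 (λ-bound): 0×
left-to-right use order: h, p, f, q, q, h, q, g, r, h
typing: ✓ — ((P → P) → (Q → P) → Q → P) → (Q → P) → Q → P
ordered: ✗ — h ×3, q ×3 used more than once (contraction); r1 left unused
linear: ✗ — h ×3, q ×3 used more than once (contraction); r1 left unused
affine: ✗ — h ×3, q ×3 used more than once (contraction)
relevant: ✗ — r1 left unused
unrestricted: ✓ — typability at ((P → P) → (Q → P) → Q → P) → (Q → P) → Q → P is all that's needed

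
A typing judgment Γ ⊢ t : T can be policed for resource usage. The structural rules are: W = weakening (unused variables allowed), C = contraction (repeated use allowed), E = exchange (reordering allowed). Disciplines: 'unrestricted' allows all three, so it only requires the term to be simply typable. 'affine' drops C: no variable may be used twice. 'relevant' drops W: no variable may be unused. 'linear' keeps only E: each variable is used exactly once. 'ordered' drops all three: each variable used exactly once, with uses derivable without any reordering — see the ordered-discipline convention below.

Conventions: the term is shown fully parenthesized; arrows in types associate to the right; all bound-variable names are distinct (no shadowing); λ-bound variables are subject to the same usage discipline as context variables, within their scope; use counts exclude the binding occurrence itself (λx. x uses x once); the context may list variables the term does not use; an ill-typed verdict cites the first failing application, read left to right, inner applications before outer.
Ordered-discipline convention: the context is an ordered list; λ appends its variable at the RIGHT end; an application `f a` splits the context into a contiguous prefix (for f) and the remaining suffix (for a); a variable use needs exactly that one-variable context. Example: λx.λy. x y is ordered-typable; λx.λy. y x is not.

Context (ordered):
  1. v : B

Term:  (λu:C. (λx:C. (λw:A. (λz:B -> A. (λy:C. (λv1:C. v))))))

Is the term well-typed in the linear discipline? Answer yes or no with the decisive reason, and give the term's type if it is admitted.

no — u, x, w, z, y, v1 never used (weakening)
variable uses: v: 1×; u (bound): 0×; x (bound): 0×; w (bound): 0×; z (bound): 0×; y (bound): 0×; v1 (bound): 0×
uses in reading order: v
typing: well-typed at C -> C -> A -> (B -> A) -> C -> C -> B
all disciplines: ordered ✗ · linear ✗ · affine ✓ · relevant ✗ · unrestricted ✓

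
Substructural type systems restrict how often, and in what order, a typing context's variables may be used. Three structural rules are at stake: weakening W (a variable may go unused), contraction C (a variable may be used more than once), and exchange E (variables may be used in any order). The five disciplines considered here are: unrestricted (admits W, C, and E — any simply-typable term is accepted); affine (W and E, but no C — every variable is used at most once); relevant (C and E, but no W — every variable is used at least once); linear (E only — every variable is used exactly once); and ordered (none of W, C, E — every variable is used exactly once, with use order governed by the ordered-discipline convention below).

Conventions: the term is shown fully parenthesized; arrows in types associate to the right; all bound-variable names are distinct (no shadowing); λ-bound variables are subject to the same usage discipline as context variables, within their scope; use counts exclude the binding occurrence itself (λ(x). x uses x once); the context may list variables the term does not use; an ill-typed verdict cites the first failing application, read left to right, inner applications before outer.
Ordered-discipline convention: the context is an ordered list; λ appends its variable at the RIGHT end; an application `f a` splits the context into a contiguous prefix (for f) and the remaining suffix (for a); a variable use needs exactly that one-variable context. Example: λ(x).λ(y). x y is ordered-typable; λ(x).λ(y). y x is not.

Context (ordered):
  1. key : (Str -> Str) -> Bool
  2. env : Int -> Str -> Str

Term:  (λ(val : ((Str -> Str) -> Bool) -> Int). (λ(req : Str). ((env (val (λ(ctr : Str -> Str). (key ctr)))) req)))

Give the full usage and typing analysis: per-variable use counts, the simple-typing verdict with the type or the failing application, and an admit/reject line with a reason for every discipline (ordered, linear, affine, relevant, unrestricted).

usage: key=1; env=1; val (bound)=1; req (bound)=1; ctr (bound)=1
use order (left to right): env, val, key, ctr, req
typing: well-typed at (((Str -> Str) -> Bool) -> Int) -> Str -> Str
ordered ✗ (use order env, val, key, ctr, req needs exchange)
linear ✓ (exactly-once usage across key, env, val, req, ctr)
affine ✓ (at most one use each (key, env, val, req, ctr))
relevant ✓ (every one of key, env, val, req, ctr appears)
unrestricted ✓ (well-typed at (((Str -> Str) -> Bool) -> Int) -> Str -> Str; no restrictions here)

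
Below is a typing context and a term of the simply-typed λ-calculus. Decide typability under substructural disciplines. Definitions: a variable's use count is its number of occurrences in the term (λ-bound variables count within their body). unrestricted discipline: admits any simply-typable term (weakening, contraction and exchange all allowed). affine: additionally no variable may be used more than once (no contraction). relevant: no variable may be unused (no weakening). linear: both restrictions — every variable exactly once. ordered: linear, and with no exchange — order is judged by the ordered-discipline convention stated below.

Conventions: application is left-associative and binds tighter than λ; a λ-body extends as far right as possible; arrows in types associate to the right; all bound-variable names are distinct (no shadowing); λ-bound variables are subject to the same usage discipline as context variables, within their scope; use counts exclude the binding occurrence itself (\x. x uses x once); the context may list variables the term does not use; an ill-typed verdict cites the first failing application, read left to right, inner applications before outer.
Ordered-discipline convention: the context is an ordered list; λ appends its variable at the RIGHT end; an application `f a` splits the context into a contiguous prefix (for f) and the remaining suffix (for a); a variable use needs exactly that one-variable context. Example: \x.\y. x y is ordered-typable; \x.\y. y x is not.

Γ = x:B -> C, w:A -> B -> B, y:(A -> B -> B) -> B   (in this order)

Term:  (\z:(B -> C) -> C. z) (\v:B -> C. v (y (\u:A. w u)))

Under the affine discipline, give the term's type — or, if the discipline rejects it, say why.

term : (B -> C) -> C
usage: x ×0; w ×1; y ×1; z (bound) ×1; v (bound) ×1; u (bound) ×1
use order (left to right): z, v, y, w, u
typing: ✓ — (B -> C) -> C
per-discipline verdicts: ordered ✗; linear ✗; affine ✓; relevant ✗; unrestricted ✓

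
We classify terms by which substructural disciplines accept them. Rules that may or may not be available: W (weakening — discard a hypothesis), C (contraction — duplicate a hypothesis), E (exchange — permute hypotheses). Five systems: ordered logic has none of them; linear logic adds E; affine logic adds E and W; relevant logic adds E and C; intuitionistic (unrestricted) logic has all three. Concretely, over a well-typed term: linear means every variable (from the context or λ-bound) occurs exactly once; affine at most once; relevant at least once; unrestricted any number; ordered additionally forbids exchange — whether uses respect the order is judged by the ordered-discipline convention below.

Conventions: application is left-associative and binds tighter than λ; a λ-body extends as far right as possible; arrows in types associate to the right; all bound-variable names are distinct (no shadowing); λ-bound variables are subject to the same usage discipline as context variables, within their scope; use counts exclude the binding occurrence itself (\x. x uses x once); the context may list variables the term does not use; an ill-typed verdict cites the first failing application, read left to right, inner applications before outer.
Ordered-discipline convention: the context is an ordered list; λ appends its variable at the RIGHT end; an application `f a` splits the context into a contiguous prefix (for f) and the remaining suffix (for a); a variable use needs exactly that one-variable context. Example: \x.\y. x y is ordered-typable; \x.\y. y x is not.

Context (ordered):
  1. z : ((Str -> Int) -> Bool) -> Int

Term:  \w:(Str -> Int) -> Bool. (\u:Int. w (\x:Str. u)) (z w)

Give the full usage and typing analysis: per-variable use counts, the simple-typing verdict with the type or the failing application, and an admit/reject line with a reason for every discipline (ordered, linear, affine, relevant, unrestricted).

variable uses: z: 1×, w [bound]: 2×, u [bound]: 1×, x [bound]: 0×
use order (left to right): w, u, z, w
typing: well-typed — term : ((Str -> Int) -> Bool) -> Bool
ordered: ✗ — needs contraction — w ×2; unused: x — weakening required
linear: ✗ — needs contraction — w ×2; unused: x — weakening required
affine: ✗ — needs contraction — w ×2
relevant: ✗ — unused: x — weakening required
unrestricted: ✓ — type-checks (((Str -> Int) -> Bool) -> Bool) and nothing is barred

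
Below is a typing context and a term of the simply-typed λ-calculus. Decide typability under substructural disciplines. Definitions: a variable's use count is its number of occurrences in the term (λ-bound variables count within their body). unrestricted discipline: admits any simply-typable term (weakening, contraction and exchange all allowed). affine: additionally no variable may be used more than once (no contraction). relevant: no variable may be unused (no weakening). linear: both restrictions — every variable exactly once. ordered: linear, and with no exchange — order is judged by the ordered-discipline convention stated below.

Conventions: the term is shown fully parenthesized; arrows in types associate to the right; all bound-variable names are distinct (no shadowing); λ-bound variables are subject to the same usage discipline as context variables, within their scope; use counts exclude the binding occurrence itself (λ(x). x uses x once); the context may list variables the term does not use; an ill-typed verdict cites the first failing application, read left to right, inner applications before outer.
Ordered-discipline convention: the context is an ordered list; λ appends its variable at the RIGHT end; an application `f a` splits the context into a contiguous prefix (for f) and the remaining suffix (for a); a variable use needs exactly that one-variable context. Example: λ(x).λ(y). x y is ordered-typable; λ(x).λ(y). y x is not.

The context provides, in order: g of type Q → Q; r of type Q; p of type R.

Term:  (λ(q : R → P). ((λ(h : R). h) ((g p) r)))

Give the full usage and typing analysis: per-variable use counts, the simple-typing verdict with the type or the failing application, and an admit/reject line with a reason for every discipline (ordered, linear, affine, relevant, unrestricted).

usage: g ×1; r ×1; p ×1; q (bound) ×0; h (bound) ×1
order of uses: h, g, p, r
typing: ill-typed: an argument R mismatches the expected Q
ordered ✗ (fails simple typing)
linear ✗ (a type mismatch blocks all five)
affine ✗ (the type mismatch rejects it)
relevant ✗ (not simply typable)
unrestricted ✗ (fails simple typing)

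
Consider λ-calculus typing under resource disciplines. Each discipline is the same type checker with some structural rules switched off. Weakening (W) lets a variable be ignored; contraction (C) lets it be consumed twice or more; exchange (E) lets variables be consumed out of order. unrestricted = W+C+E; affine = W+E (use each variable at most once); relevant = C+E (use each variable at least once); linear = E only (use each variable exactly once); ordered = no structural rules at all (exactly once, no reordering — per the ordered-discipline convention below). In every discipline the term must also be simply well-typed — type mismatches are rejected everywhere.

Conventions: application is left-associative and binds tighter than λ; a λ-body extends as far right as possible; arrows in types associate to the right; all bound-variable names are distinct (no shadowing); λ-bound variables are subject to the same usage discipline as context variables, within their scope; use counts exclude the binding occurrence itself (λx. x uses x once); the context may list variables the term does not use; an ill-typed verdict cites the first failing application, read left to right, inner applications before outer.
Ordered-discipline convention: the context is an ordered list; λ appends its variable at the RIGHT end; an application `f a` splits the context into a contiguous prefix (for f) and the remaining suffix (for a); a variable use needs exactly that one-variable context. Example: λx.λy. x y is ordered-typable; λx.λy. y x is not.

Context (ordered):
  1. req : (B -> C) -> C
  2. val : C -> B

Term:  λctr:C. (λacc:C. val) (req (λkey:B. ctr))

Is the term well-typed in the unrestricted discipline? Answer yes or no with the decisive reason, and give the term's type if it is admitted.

yes — simply typable at C -> C -> B; W, C, E all held; term : C -> C -> B
variable uses: req: 1; val: 1; ctr [bound]: 1; acc [bound]: 0; key [bound]: 0
left-to-right use order: val, req, ctr
typing: the term checks, with type C -> C -> B
summary: ordered ✗; linear ✗; affine ✓; relevant ✗; unrestricted ✓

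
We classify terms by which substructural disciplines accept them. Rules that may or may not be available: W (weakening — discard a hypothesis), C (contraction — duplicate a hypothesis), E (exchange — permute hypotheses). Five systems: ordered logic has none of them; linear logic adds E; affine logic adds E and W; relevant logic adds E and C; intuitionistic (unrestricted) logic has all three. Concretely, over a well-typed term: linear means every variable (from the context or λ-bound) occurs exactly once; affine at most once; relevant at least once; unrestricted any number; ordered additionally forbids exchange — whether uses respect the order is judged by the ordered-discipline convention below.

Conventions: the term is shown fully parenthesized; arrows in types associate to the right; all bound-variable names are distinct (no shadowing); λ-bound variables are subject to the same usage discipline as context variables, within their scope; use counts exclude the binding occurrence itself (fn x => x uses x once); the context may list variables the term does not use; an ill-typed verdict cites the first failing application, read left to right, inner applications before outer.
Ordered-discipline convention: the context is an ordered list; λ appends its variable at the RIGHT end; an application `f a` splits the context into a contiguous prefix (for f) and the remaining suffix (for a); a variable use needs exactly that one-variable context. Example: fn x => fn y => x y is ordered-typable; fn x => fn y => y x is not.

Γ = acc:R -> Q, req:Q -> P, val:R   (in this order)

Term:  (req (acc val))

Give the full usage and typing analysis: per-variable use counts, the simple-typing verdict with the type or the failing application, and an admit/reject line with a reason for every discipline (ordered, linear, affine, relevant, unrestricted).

variable uses: acc: 1; req: 1; val: 1
order of uses: req, acc, val
typing: well-typed at P
ordered: ✗, use order req, acc, val needs exchange
linear: ✓, exactly-once usage across acc, req, val
affine: ✓, no duplicate uses among acc, req, val
relevant: ✓, acc, req, val: all used, weakening unneeded
unrestricted: ✓, typability at P is all that's needed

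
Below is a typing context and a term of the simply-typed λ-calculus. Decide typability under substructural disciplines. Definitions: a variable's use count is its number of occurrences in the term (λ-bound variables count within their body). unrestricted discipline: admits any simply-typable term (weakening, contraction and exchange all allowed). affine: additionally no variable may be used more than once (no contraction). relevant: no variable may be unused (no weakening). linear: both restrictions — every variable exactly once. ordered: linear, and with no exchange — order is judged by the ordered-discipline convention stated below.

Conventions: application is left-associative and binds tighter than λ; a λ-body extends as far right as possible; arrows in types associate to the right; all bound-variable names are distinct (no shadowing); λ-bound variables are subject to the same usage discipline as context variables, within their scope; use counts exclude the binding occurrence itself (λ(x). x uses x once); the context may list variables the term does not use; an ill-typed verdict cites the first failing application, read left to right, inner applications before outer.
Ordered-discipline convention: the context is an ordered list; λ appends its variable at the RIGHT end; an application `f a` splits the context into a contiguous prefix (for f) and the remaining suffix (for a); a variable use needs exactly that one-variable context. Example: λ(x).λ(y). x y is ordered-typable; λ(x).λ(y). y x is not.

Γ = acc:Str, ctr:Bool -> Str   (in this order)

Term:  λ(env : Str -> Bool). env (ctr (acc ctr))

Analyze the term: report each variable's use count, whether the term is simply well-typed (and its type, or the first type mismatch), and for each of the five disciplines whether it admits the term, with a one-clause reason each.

variable uses: acc: 1; ctr: 2; env (λ-bound): 1
use order (left to right): env, ctr, acc, ctr
typing: ill-typed: can't apply a value of type Str
ordered: ✗ — a type mismatch blocks all five
linear: ✗ — the type mismatch rejects it
affine: ✗ — not simply typable
relevant: ✗ — fails simple typing
unrestricted: ✗ — a type mismatch blocks all five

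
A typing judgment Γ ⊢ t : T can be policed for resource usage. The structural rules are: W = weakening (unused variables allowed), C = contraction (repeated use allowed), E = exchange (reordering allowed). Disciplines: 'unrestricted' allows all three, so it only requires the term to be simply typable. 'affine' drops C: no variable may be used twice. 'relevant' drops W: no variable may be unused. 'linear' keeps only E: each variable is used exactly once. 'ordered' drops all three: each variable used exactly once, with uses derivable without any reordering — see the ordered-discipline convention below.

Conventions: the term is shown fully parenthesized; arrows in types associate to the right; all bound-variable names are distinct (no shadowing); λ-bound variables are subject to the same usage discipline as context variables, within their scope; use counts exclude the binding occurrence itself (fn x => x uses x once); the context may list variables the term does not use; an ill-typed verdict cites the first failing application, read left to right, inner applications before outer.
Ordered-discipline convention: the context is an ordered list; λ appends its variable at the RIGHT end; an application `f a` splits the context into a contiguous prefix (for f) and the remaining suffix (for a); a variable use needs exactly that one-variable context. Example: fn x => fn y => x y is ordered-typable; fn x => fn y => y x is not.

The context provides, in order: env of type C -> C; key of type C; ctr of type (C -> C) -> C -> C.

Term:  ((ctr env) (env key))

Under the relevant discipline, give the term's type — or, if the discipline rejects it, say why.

term : C
use counts: env: 2; key: 1; ctr: 1
order of uses: ctr, env, env, key
typing: ✓ — C
all disciplines: ordered ✗ · linear ✗ · affine ✗ · relevant ✓ · unrestricted ✓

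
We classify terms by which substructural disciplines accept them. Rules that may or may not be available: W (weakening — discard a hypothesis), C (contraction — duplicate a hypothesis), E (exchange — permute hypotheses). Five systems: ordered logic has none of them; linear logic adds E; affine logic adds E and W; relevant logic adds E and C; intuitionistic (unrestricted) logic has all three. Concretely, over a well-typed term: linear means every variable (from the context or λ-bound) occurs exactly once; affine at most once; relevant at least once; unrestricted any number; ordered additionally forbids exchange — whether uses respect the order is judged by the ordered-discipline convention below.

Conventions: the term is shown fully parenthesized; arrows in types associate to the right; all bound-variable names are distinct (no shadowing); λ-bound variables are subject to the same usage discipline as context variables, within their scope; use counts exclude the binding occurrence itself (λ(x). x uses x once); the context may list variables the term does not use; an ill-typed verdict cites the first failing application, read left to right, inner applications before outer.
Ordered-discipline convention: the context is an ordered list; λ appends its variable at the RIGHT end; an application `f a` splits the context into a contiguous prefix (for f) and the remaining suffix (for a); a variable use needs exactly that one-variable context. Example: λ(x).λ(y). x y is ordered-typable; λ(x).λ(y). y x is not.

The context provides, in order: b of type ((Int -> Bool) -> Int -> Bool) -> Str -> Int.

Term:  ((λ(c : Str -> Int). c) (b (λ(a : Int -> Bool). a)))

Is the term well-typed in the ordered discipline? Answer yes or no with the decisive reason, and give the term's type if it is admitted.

yes — single-use (b, c, a), ordered derivation ok; term : Str -> Int
counts: b: 1; c [bound]: 1; a [bound]: 1
left-to-right use order: c, b, a
typing: well-typed at Str -> Int
per-discipline verdicts: ordered ✓; linear ✓; affine ✓; relevant ✓; unrestricted ✓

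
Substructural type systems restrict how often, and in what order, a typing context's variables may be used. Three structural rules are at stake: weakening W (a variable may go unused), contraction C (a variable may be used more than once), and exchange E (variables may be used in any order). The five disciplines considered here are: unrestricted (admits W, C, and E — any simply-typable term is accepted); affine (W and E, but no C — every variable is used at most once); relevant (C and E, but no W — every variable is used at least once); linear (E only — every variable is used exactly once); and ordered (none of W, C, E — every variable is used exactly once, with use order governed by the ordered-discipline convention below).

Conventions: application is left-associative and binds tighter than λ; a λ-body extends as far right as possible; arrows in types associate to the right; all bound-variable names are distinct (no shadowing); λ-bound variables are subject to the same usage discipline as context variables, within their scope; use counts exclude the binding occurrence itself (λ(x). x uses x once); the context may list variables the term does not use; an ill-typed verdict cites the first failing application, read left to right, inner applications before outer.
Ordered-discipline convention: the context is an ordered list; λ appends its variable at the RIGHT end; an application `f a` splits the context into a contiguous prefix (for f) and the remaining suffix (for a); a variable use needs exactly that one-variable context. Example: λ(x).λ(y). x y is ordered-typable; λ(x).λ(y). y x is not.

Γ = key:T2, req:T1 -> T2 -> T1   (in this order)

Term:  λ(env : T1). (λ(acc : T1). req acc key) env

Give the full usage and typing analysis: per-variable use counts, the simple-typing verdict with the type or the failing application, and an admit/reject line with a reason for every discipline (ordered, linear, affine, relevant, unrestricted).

counts: key=1; req=1; env (λ-bound)=1; acc (λ-bound)=1
left-to-right use order: req, acc, key, env
typing: well-typed — term : T1 -> T1
ordered ✗ (needs exchange: uses follow req, acc, key, env)
linear ✓ (exactly-once usage across key, req, env, acc)
affine ✓ (none of key, req, env, acc used more than once)
relevant ✓ (at least one use each (key, req, env, acc))
unrestricted ✓ (type-checks (T1 -> T1) and nothing is barred)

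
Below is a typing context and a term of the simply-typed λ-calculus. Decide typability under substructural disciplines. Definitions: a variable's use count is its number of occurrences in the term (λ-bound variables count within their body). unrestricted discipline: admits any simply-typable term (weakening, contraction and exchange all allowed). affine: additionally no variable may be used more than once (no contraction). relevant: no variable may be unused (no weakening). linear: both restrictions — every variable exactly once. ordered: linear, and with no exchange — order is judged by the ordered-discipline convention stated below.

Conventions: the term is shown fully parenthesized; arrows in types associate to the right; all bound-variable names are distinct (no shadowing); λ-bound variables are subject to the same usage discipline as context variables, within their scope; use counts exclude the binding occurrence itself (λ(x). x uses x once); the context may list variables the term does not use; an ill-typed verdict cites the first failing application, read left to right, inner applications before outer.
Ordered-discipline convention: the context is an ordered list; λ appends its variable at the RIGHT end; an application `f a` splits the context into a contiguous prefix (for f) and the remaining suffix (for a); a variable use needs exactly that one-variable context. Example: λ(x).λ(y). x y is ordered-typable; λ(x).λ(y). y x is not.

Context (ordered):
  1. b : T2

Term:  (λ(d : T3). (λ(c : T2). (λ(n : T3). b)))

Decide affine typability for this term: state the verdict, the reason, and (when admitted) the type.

yes — at most one use each (b, d, c, n); term : T3 → T2 → T3 → T2
variable uses: b ×1; d (bound) ×0; c (bound) ×0; n (bound) ×0
uses in reading order: b
typing: well-typed — term : T3 → T2 → T3 → T2
summary: ordered ✗; linear ✗; affine ✓; relevant ✗; unrestricted ✓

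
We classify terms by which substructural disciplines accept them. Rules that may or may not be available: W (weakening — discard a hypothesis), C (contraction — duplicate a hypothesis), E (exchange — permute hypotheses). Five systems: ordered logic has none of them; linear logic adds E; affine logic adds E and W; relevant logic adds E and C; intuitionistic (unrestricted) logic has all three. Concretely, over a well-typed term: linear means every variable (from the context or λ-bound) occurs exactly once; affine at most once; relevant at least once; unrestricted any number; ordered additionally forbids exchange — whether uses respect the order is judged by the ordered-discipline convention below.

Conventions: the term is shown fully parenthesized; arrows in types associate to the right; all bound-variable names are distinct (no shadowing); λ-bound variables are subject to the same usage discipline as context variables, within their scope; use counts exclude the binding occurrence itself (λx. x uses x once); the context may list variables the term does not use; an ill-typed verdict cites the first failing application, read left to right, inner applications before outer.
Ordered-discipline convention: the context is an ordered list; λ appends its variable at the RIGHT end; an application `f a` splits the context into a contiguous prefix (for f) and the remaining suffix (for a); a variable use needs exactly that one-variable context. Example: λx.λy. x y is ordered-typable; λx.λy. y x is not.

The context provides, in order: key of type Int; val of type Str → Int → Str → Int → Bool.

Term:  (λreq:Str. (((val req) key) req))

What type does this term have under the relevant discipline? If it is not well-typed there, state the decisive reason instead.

term : Str → Int → Bool
usage: key ×1; val ×1; req (bound) ×2
uses in reading order: val, req, key, req
typing: the term checks, with type Str → Int → Bool
per-discipline verdicts: ordered ✗ · linear ✗ · affine ✗ · relevant ✓ · unrestricted ✓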